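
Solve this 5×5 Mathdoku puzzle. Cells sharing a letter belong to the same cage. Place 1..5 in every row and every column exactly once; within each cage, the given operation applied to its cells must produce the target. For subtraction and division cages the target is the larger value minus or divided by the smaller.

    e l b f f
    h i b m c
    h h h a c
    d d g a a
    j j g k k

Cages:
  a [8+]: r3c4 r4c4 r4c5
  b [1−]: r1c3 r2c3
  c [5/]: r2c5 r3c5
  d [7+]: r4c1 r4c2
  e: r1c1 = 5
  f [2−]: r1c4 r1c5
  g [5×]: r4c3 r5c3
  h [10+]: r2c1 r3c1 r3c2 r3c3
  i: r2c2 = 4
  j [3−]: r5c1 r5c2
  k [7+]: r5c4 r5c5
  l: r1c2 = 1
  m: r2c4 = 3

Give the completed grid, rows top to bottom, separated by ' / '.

5 1 3 2 4 / 1 4 2 3 5 / 3 2 4 5 1 / 4 3 5 1 2 / 2 5 1 4 3

Cage e is given, so r1c1 = 5.
Cage l is a single given cell, which forces r1c2 = 1.
Cage i is a single given cell, leaving r2c2 = 4.
M is a freebie, leaving r2c4 = 3.
The two cells of cage j must have difference 3, leaving r5c1 = 2.
The two cells of cage j must have difference 3, so r5c2 = 5.
Row 5 already has 5, so r5c3 = 1.
Row 5 already has 5, which forces r5c4 = 4.
Row 5 already has 5, so r5c5 = 3.
4 is placed in column 4, so r1c4 = 2.
Cage f's pair has difference 2, leaving r1c5 = 4.
Column 1 now contains 2, leaving r2c1 = 1.
1 is placed in row 2, leaving r2c5 = 5.
5 is placed in column 5, which forces r3c5 = 1.
Column 1 now contains 2, which forces r4c1 = 4.
Column 2 already has 5, so r4c2 = 3.
Column 3 now contains 1; hence r4c3 = 5.
5 is placed in row 4, which forces r4c4 = 1.
Column 5 already has 1, leaving r4c5 = 2.
Row 1 now contains 4, so r1c3 = 3.
Row 2 already has 5, which forces r2c3 = 2.
Column 1 already has 4, which forces r3c1 = 3.
3 is placed in column 2, so r3c2 = 2.
Cage h has sum 10, leaving r3c3 = 4.
Row 3 already has 1, which forces r3c4 = 5.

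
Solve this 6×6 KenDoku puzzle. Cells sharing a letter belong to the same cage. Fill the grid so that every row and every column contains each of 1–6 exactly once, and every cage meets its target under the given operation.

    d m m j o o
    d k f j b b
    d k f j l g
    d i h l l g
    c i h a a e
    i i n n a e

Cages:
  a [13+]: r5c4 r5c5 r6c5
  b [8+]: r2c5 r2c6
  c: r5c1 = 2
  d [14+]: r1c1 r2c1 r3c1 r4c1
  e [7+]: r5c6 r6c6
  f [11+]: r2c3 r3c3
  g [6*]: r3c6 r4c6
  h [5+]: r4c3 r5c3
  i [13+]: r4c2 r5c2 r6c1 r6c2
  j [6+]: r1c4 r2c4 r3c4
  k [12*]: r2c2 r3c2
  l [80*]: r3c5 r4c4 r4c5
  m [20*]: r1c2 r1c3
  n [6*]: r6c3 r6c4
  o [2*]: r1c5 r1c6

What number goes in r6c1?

Cage l has product 80; hence r3c5 = 4.
Cage l has product 80, leaving r4c4 = 4.
Cage l needs product 80; hence r4c5 = 5.
Cage c is a single given cell; hence r5c1 = 2.
In row 1, 6 can only go at r1c1, so r1c1 = 6.
The 4 cells of cage d must have sum 14, leaving r2c1 = 4.
The only place for 3 in row 1 is r1c4.
Row 2 needs a 1, and only r2c4 is open for it.
Column 4 already has 1, which forces r3c4 = 2.
2 is placed in column 4; hence r6c4 = 6.
6 is placed in row 6, leaving r6c5 = 2.
Column 5 already has 2, so r1c5 = 1.
Cage o's pair has product 2, so r1c6 = 2.
Cage k's pair has product 12, leaving r2c2 = 2.
Column 6 now contains 2, which forces r2c6 = 5.
2 is placed in row 3; hence r3c2 = 6.
Row 3 already has 6; hence r3c3 = 5.
Column 4 already has 6, leaving r5c4 = 5.
Cage a has sum 13, leaving r5c5 = 6.
Cage n needs two cells with product 6, leaving r6c3 = 1.
The two cells of cage m must have product 20, which forces r1c2 = 5.
Column 3 already has 5; hence r1c3 = 4.
Row 2 already has 5; hence r2c3 = 6.
Column 5 already has 6, which forces r2c5 = 3.
The two cells of cage g must have product 6, leaving r3c6 = 1.
Column 3 now contains 1; hence r4c3 = 2.
Cage g's pair has product 6; hence r4c6 = 6.
The two cells of cage h must have sum 5, so r5c3 = 3.
3 is placed in row 5; hence r5c6 = 4.
Column 6 now contains 4, leaving r6c6 = 3.
Row 3 now contains 1, leaving r3c1 = 3.
Cage d needs sum 14, so r4c1 = 1.
Cage i needs sum 13, so r4c2 = 3.
Row 5 now contains 4, leaving r5c2 = 1.
Row 6 now contains 3, so r6c1 = 5.
Row 6 now contains 3, so r6c2 = 4.
Completed grid: 6 5 4 3 1 2 / 4 2 6 1 3 5 / 3 6 5 2 4 1 / 1 3 2 4 5 6 / 2 1 3 5 6 4 / 5 4 1 6 2 3.

5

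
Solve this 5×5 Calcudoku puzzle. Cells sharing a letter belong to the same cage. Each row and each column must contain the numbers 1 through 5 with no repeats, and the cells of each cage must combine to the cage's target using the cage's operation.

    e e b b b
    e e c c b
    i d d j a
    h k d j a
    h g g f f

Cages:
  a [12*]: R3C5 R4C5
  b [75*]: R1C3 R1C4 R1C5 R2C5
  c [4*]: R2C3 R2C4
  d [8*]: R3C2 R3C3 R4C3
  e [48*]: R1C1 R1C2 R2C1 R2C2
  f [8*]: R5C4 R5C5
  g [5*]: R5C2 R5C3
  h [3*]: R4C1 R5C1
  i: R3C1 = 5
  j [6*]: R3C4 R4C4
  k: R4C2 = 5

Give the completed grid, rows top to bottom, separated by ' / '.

Cage b has product 75, so R2C5 = 5.
Cage i is given, which forces R3C1 = 5.
Cage k is given, which forces R4C2 = 5.
5 is placed in column 2, so R5C2 = 1.
1 is placed in row 5, which forces R5C3 = 5.
The 4 cells of cage b must have product 75, so R1C4 = 5.
The two cells of cage h must have product 3, so R4C1 = 1.
1 is placed in row 5, which forces R5C1 = 3.
Cage d has product 8, leaving R3C3 = 1.
1 is placed in column 3; hence R1C3 = 3.
Cage b needs product 75, so R1C5 = 1.
1 is placed in column 3, which forces R2C3 = 4.
The two cells of cage c must have product 4, leaving R2C4 = 1.
Column 3 now contains 4, leaving R4C3 = 2.
2 is placed in row 4; hence R4C4 = 3.
Row 4 now contains 3, which forces R4C5 = 4.
Column 5 now contains 4, leaving R5C5 = 2.
The 4 cells of cage e must have product 48, leaving R1C1 = 4.
Row 1 already has 3, leaving R1C2 = 2.
Row 2 already has 4, which forces R2C1 = 2.
Cage e needs product 48; hence R2C2 = 3.
Cage d has product 8; hence R3C2 = 4.
Column 4 already has 3, leaving R3C4 = 2.
Column 5 now contains 4, which forces R3C5 = 3.
Row 5 now contains 2; hence R5C4 = 4.

4 2 3 5 1 / 2 3 4 1 5 / 5 4 1 2 3 / 1 5 2 3 4 / 3 1 5 4 2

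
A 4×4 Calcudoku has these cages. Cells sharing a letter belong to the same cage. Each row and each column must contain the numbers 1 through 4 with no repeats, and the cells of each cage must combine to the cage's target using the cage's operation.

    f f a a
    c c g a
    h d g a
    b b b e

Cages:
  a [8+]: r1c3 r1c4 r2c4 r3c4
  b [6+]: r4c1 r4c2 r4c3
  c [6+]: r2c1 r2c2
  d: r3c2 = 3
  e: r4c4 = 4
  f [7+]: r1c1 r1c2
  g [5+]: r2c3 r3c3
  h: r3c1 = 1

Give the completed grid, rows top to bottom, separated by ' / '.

3 4 2 1 / 4 2 1 3 / 1 3 4 2 / 2 1 3 4

Cage h is a single given cell, which forces r3c1 = 1.
Cage d is given, leaving r3c2 = 3.
Cage e is a single given cell; hence r4c4 = 4.
The two cells of cage f must have sum 7, which forces r1c1 = 3.
Column 2 already has 3, leaving r1c2 = 4.
The 4 cells of cage a must have sum 8, which forces r1c3 = 2.
3 is placed in row 1, leaving r1c4 = 1.
4 is placed in column 2, so r2c2 = 2.
1 is placed in column 4; hence r2c4 = 3.
Column 3 now contains 2; hence r3c3 = 4.
4 is placed in column 4; hence r3c4 = 2.
Column 1 already has 3, which forces r4c1 = 2.
Column 2 already has 2, so r4c2 = 1.
Row 4 now contains 1, which forces r4c3 = 3.
Row 2 now contains 2; hence r2c1 = 4.
Row 2 now contains 3, which forces r2c3 = 1.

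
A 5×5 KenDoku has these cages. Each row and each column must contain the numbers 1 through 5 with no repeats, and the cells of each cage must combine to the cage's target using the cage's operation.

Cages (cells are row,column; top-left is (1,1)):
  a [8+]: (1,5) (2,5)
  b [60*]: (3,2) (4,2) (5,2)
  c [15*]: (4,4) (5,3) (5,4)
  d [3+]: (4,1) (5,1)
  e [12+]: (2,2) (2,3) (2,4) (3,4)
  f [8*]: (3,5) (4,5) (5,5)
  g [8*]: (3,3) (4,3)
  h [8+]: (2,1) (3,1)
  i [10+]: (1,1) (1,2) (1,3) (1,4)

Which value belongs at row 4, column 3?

4

The only place for 5 in row 1 is (1,5).
Column 5 already has 5, so (2,5) = 3.
Row 2 now contains 3, so (2,1) = 5.
The two cells of cage h must have sum 8; hence (3,1) = 3.
Cage e needs sum 12; hence (3,4) = 5.
5 is placed in row 3, leaving (3,2) = 4.
Row 3 already has 4, which forces (3,3) = 2.
Row 3 now contains 2, which forces (3,5) = 1.
Column 3 now contains 2, leaving (4,3) = 4.
Row 4 now contains 4, which forces (4,5) = 2.
Cage c needs product 15; hence (5,3) = 5.
2 is placed in column 5; hence (5,5) = 4.
Cage e needs sum 12, leaving (2,2) = 2.
Column 3 now contains 4; hence (2,3) = 1.
Cage e needs sum 12, so (2,4) = 4.
Row 4 already has 2, leaving (4,1) = 1.
Cage b needs product 60, so (4,2) = 5.
Row 4 already has 1, leaving (4,4) = 3.
Cage d needs two cells with sum 3, so (5,1) = 2.
Row 5 already has 5, so (5,2) = 3.
Column 4 already has 3, leaving (5,4) = 1.
Column 1 already has 2, leaving (1,1) = 4.
3 is placed in column 2; hence (1,2) = 1.
1 is placed in column 3; hence (1,3) = 3.
Column 4 now contains 1, leaving (1,4) = 2.
The full grid is 4 1 3 2 5 / 5 2 1 4 3 / 3 4 2 5 1 / 1 5 4 3 2 / 2 3 5 1 4.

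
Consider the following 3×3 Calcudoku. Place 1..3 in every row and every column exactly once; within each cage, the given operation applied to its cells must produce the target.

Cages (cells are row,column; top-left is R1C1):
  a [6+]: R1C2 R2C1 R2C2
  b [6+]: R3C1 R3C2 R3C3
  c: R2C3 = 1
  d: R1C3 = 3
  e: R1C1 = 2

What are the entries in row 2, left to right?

E is a freebie, leaving R1C1 = 2.
Cage d is given, so R1C3 = 3.
Cage c is given, so R2C3 = 1.
Column 3 now contains 1, which forces R3C3 = 2.
Row 1 already has 3, so R1C2 = 1.
Row 2 now contains 1; hence R2C1 = 3.
Cage a needs sum 6; hence R2C2 = 2.
Column 1 already has 3, leaving R3C1 = 1.
Column 2 already has 1; hence R3C2 = 3.
Completed grid: 2 1 3 / 3 2 1 / 1 3 2.

3 2 1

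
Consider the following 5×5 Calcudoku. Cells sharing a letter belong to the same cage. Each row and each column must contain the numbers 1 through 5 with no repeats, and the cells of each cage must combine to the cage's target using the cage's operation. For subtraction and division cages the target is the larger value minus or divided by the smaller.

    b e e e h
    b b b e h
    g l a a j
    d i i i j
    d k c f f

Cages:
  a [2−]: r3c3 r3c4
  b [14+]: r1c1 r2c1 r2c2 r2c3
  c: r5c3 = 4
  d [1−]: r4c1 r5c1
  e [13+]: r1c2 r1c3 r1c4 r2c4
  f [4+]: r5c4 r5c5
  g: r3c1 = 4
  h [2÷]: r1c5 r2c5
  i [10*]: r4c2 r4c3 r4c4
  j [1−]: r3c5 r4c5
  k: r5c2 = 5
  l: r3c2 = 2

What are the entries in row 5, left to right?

2 5 4 1 3

Cage g is a single given cell; hence r3c1 = 4.
Cage l is given, so r3c2 = 2.
K is a freebie, leaving r5c2 = 5.
C is a freebie, which forces r5c3 = 4.
Column 2 now contains 5, so r4c2 = 1.
Row 4 needs a 3, and only r4c1 is open for it.
Cage d's pair has difference 1, which forces r5c1 = 2.
Column 1 already has 2, which forces r1c1 = 5.
The 4 cells of cage b must have sum 14, leaving r2c1 = 1.
Cage b needs sum 14, leaving r2c2 = 3.
The 4 cells of cage b must have sum 14, leaving r2c3 = 5.
5 is placed in column 3, leaving r4c3 = 2.
2 is placed in row 4, which forces r4c4 = 5.
2 is placed in row 4, which forces r4c5 = 4.
Column 2 now contains 3; hence r1c2 = 4.
Cage e has sum 13, which forces r1c3 = 3.
The 4 cells of cage e must have sum 13, so r1c4 = 2.
Cage h's pair has quotient 2, so r1c5 = 1.
Cage e has sum 13; hence r2c4 = 4.
4 is placed in column 5; hence r2c5 = 2.
Column 3 now contains 3, leaving r3c3 = 1.
Row 3 now contains 1, leaving r3c4 = 3.
Row 3 already has 3, leaving r3c5 = 5.
Column 4 now contains 3; hence r5c4 = 1.
1 is placed in column 5; hence r5c5 = 3.
Filled in: 5 4 3 2 1 / 1 3 5 4 2 / 4 2 1 3 5 / 3 1 2 5 4 / 2 5 4 1 3.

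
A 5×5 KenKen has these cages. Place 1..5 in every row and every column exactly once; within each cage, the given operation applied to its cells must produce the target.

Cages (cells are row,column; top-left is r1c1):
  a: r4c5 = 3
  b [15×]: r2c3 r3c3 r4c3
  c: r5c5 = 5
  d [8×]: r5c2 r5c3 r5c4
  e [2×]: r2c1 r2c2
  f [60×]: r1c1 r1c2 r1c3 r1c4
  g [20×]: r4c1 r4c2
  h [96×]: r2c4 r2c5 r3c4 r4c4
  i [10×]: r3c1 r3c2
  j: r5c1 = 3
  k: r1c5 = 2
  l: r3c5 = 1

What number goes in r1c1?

1

K is a freebie, so r1c5 = 2.
Cage h needs product 96; hence r2c5 = 4.
L is a freebie, so r3c5 = 1.
Cage a is a single given cell, so r4c5 = 3.
Cage j is given, leaving r5c1 = 3.
Cage c is given, leaving r5c5 = 5.
Row 2 needs a 5, and only r2c3 is open for it.
5 is placed in column 3, leaving r3c3 = 3.
5 is placed in column 3, which forces r4c3 = 1.
Column 3 now contains 1, so r1c3 = 4.
The 4 cells of cage h must have product 96; hence r2c4 = 3.
4 is placed in column 3, which forces r5c3 = 2.
Cage f has product 60, leaving r1c2 = 3.
Row 3 needs a 4, and only r3c4 is open for it.
Column 4 now contains 4, leaving r4c4 = 2.
Cage d has product 8, which forces r5c2 = 4.
Column 4 now contains 4; hence r5c4 = 1.
Cage f has product 60, which forces r1c1 = 1.
Column 4 now contains 1, so r1c4 = 5.
Column 1 already has 1, which forces r2c1 = 2.
Row 2 now contains 2; hence r2c2 = 1.
Column 1 now contains 2, so r3c1 = 5.
Row 3 already has 5, so r3c2 = 2.
Cage g's pair has product 20, so r4c1 = 4.
Column 2 already has 4, leaving r4c2 = 5.
Completed grid: 1 3 4 5 2 / 2 1 5 3 4 / 5 2 3 4 1 / 4 5 1 2 3 / 3 4 2 1 5.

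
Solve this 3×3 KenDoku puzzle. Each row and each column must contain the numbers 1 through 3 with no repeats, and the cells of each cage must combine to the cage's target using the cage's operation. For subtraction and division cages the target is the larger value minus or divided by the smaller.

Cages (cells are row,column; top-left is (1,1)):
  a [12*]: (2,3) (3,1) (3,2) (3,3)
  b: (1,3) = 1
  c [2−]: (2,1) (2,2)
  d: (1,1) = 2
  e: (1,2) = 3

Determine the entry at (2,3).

2

Cage d is given, leaving (1,1) = 2.
Cage e is given, leaving (1,2) = 3.
Cage b is a single given cell, so (1,3) = 1.
Column 2 now contains 3, leaving (2,2) = 1.
The 4 cells of cage a must have product 12, which forces (2,3) = 2.
1 is placed in column 2, so (3,2) = 2.
1 is placed in column 3, which forces (3,3) = 3.
Row 2 now contains 1, leaving (2,1) = 3.
Row 3 already has 3; hence (3,1) = 1.
Filled in: 2 3 1 / 3 1 2 / 1 2 3.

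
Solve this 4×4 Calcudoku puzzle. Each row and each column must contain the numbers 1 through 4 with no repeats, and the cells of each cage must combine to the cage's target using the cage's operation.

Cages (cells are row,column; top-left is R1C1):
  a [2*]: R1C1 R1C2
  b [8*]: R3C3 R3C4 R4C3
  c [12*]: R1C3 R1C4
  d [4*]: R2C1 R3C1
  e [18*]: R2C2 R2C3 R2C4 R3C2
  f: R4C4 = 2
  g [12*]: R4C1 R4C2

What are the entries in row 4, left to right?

3 4 1 2

Cage e has product 18, so R3C2 = 3.
Column 2 now contains 3; hence R4C2 = 4.
F is a freebie, so R4C4 = 2.
Cage b has product 8; hence R3C3 = 2.
The 3 cells of cage b must have product 8, leaving R3C4 = 4.
Row 4 already has 4; hence R4C1 = 3.
Row 4 now contains 2, leaving R4C3 = 1.
The two cells of cage c must have product 12, which forces R1C3 = 4.
Column 4 now contains 4, so R1C4 = 3.
Cage d's pair has product 4, leaving R2C1 = 4.
The 4 cells of cage e must have product 18, so R2C2 = 2.
Column 3 already has 1, so R2C3 = 3.
The 4 cells of cage e must have product 18, which forces R2C4 = 1.
4 is placed in row 3; hence R3C1 = 1.
Column 1 now contains 1, so R1C1 = 2.
Column 2 already has 2, so R1C2 = 1.
Filled in: 2 1 4 3 / 4 2 3 1 / 1 3 2 4 / 3 4 1 2.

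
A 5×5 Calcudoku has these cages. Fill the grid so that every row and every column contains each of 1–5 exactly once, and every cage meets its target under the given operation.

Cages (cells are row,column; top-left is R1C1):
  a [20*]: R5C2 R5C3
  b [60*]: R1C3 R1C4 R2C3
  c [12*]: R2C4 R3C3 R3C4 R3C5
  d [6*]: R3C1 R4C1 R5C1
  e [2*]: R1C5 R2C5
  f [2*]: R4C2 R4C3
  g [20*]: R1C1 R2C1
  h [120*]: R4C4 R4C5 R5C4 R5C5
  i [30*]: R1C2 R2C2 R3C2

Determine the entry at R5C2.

4

Row 1 needs a 1, and only R1C5 is open for it.
Column 5 now contains 1, leaving R2C5 = 2.
Row 2 now contains 2, leaving R2C4 = 1.
The 4 cells of cage c must have product 12, leaving R3C3 = 1.
Column 3 now contains 1, leaving R4C3 = 2.
2 is placed in row 4; hence R4C2 = 1.
The 4 cells of cage h must have product 120, which forces R5C4 = 2.
The 3 cells of cage d must have product 6, which forces R3C1 = 2.
Row 4 now contains 1, which forces R4C1 = 3.
Cage d needs product 6; hence R5C1 = 1.
Cage i needs product 30, which forces R1C2 = 2.
The 4 cells of cage h must have product 120, leaving R5C5 = 3.
Cage c has product 12, so R3C4 = 3.
Column 5 already has 3; hence R3C5 = 4.
4 is placed in column 5, which forces R4C5 = 5.
The 3 cells of cage i must have product 30, leaving R2C2 = 3.
Row 3 already has 3, so R3C2 = 5.
Row 4 now contains 5, so R4C4 = 4.
Column 2 already has 5; hence R5C2 = 4.
Row 5 now contains 4; hence R5C3 = 5.
Cage b has product 60, so R1C3 = 3.
Column 4 already has 4, so R1C4 = 5.
Column 3 now contains 5, which forces R2C3 = 4.
5 is placed in row 1, so R1C1 = 4.
4 is placed in row 2; hence R2C1 = 5.
Completed grid: 4 2 3 5 1 / 5 3 4 1 2 / 2 5 1 3 4 / 3 1 2 4 5 / 1 4 5 2 3.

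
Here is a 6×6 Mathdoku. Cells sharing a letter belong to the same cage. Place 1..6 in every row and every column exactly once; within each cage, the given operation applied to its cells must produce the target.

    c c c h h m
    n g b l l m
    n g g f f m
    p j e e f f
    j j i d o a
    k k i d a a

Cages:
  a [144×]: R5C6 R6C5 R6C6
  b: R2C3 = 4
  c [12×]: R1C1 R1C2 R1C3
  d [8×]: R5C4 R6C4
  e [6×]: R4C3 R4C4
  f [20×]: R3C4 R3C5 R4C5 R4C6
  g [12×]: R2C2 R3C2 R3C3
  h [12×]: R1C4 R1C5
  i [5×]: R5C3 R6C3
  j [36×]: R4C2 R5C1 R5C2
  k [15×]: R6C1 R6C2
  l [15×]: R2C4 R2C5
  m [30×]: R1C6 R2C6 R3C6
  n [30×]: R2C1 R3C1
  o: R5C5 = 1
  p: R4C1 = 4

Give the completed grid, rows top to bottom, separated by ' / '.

Cage b is a single given cell; hence R2C3 = 4.
Cage p is given; hence R4C1 = 4.
Cage o is given; hence R5C5 = 1.
The 3 cells of cage a must have product 144; hence R5C6 = 6.
The 3 cells of cage a must have product 144, which forces R6C5 = 6.
Cage a has product 144; hence R6C6 = 4.
Row 5 already has 1; hence R5C3 = 5.
Cage d's pair has product 8, which forces R5C4 = 4.
Cage i needs two cells with product 5, so R6C3 = 1.
4 is placed in row 6, so R6C4 = 2.
2 is placed in column 4, so R3C4 = 1.
The 3 cells of cage j must have product 36, leaving R4C2 = 6.
Row 4 already has 6, leaving R4C3 = 2.
Column 4 already has 1; hence R4C4 = 3.
Cage f has product 20, leaving R4C5 = 5.
2 is placed in row 4, leaving R4C6 = 1.
3 is placed in column 4, which forces R1C4 = 6.
Cage h's pair has product 12, leaving R1C5 = 2.
The 3 cells of cage g must have product 12, so R2C2 = 1.
3 is placed in column 4, so R2C4 = 5.
5 is placed in column 5, so R2C5 = 3.
Row 2 already has 3; hence R2C6 = 2.
Cage f needs product 20, leaving R3C5 = 4.
Row 1 now contains 2; hence R1C1 = 1.
1 is placed in column 2, so R1C2 = 4.
6 is placed in row 1, leaving R1C3 = 3.
Row 1 already has 3, leaving R1C6 = 5.
Row 2 already has 5, so R2C1 = 6.
Cage n needs two cells with product 30; hence R3C1 = 5.
4 is placed in row 3, which forces R3C2 = 2.
The 3 cells of cage g must have product 12, so R3C3 = 6.
5 is placed in column 6, so R3C6 = 3.
Column 2 now contains 2; hence R5C2 = 3.
Column 1 already has 5, which forces R6C1 = 3.
Column 2 already has 3, which forces R6C2 = 5.
Row 5 already has 3, leaving R5C1 = 2.

1 4 3 6 2 5 / 6 1 4 5 3 2 / 5 2 6 1 4 3 / 4 6 2 3 5 1 / 2 3 5 4 1 6 / 3 5 1 2 6 4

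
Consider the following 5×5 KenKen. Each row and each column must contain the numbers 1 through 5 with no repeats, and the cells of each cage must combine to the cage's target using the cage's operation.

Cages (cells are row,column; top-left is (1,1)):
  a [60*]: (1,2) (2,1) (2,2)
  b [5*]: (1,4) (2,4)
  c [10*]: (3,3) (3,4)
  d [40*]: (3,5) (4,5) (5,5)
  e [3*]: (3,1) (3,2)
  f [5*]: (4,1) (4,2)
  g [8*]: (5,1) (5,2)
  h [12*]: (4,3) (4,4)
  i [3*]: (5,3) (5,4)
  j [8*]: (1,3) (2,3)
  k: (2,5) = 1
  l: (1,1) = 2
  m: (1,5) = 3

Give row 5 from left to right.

L is a freebie, so (1,1) = 2.
Row 1 now contains 2, so (1,3) = 4.
Cage m is a single given cell, leaving (1,5) = 3.
4 is placed in column 3, which forces (2,3) = 2.
Cage k is given; hence (2,5) = 1.
Column 3 already has 2, so (3,3) = 5.
5 is placed in row 3, so (3,4) = 2.
Row 3 already has 2; hence (3,5) = 4.
4 is placed in column 3, leaving (4,3) = 3.
Row 4 now contains 3, leaving (4,4) = 4.
2 is placed in column 1; hence (5,1) = 4.
Row 5 already has 4, so (5,2) = 2.
Column 3 now contains 3, so (5,3) = 1.
Row 5 now contains 1, so (5,4) = 3.
2 is placed in row 5, leaving (5,5) = 5.
Row 1 already has 3, leaving (1,2) = 5.
The two cells of cage b must have product 5, which forces (1,4) = 1.
Cage a needs product 60, which forces (2,1) = 3.
The 3 cells of cage a must have product 60, so (2,2) = 4.
Row 2 now contains 1, which forces (2,4) = 5.
Column 1 already has 3, leaving (3,1) = 1.
1 is placed in row 3, so (3,2) = 3.
Column 1 now contains 1; hence (4,1) = 5.
Column 2 now contains 5, which forces (4,2) = 1.
Column 5 already has 5; hence (4,5) = 2.
Filled in: 2 5 4 1 3 / 3 4 2 5 1 / 1 3 5 2 4 / 5 1 3 4 2 / 4 2 1 3 5.

4 2 1 3 5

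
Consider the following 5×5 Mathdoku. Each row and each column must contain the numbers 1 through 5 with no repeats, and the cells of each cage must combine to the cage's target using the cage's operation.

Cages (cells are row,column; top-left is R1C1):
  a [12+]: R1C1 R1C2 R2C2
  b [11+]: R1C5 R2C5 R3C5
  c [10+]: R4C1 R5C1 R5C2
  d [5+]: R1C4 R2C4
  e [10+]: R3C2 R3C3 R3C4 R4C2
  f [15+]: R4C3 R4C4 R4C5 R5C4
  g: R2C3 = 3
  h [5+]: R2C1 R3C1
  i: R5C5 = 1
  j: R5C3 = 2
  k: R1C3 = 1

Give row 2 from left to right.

2 4 3 1 5

K is a freebie, which forces R1C3 = 1.
Cage g is a single given cell, so R2C3 = 3.
J is a freebie, leaving R5C3 = 2.
Cage i is a single given cell; hence R5C5 = 1.
Column 5 needs a 3, and only R4C5 is open for it.
The 4 cells of cage f must have sum 15, which forces R5C4 = 3.
Column 4 already has 3, leaving R1C4 = 4.
The two cells of cage d must have sum 5, so R2C4 = 1.
1 is placed in column 4, so R3C4 = 2.
The 3 cells of cage c must have sum 10; hence R4C1 = 1.
1 is placed in row 4, leaving R4C2 = 2.
4 is placed in column 4, which forces R4C4 = 5.
The two cells of cage h must have sum 5, so R2C1 = 2.
The 3 cells of cage a must have sum 12, so R2C2 = 4.
4 is placed in row 2, so R2C5 = 5.
The two cells of cage h must have sum 5; hence R3C1 = 3.
The 4 cells of cage e must have sum 10, which forces R3C2 = 1.
The 4 cells of cage e must have sum 10; hence R3C3 = 5.
Column 5 already has 5; hence R3C5 = 4.
Row 4 already has 5; hence R4C3 = 4.
4 is placed in column 2, which forces R5C2 = 5.
Column 1 now contains 3; hence R1C1 = 5.
Column 2 now contains 5, which forces R1C2 = 3.
Column 5 already has 5, so R1C5 = 2.
Row 5 now contains 5, which forces R5C1 = 4.
The full grid is 5 3 1 4 2 / 2 4 3 1 5 / 3 1 5 2 4 / 1 2 4 5 3 / 4 5 2 3 1.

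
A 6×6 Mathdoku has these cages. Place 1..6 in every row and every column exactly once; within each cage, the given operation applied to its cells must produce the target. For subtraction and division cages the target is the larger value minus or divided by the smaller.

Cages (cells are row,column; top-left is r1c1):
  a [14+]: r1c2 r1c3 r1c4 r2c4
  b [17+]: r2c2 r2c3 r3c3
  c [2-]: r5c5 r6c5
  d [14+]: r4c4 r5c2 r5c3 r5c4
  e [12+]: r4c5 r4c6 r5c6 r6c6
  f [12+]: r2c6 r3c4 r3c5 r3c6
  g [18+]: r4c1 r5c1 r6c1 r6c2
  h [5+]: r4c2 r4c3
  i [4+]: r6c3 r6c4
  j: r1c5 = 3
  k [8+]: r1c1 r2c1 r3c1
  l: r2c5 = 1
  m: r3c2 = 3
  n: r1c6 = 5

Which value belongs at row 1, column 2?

Cage j is a single given cell, so r1c5 = 3.
Cage n is given; hence r1c6 = 5.
Cage b has sum 17, leaving r2c2 = 6.
Cage b needs sum 17, which forces r2c3 = 5.
L is a freebie, so r2c5 = 1.
Cage m is a single given cell, leaving r3c2 = 3.
Cage b needs sum 17, so r3c3 = 6.
Cage a has sum 14, so r1c4 = 6.
In row 2, 4 can only go at r2c6, so r2c6 = 4.
The only place for 4 in row 3 is r3c1.
Column 1 now contains 4; hence r1c1 = 1.
Cage k has sum 8, which forces r2c1 = 3.
Row 2 now contains 3, leaving r2c4 = 2.
Cage g has sum 18, which forces r6c2 = 5.
In row 6, 4 can only go at r6c5, so r6c5 = 4.
Column 5 needs a 5, and only r3c5 is open for it.
5 is placed in row 3, so r3c4 = 1.
Cage f has sum 12, which forces r3c6 = 2.
Column 4 already has 1; hence r6c4 = 3.
Cage e has sum 12, leaving r4c5 = 2.
Column 5 now contains 2, so r5c5 = 6.
3 is placed in row 6, leaving r6c3 = 1.
1 is placed in row 6, leaving r6c6 = 6.
Cage g needs sum 18, so r4c1 = 6.
Cage h's pair has sum 5; hence r4c2 = 1.
Cage h needs two cells with sum 5, leaving r4c3 = 4.
4 is placed in row 4, leaving r4c4 = 5.
Row 4 now contains 1; hence r4c6 = 3.
Cage g needs sum 18, so r5c1 = 5.
1 is placed in column 2, so r5c2 = 2.
Column 3 already has 4, so r5c3 = 3.
Column 4 now contains 5, which forces r5c4 = 4.
Column 6 already has 3, which forces r5c6 = 1.
Row 6 now contains 6, so r6c1 = 2.
Column 2 now contains 2, leaving r1c2 = 4.
Column 3 already has 4, leaving r1c3 = 2.
Filled in: 1 4 2 6 3 5 / 3 6 5 2 1 4 / 4 3 6 1 5 2 / 6 1 4 5 2 3 / 5 2 3 4 6 1 / 2 5 1 3 4 6.

4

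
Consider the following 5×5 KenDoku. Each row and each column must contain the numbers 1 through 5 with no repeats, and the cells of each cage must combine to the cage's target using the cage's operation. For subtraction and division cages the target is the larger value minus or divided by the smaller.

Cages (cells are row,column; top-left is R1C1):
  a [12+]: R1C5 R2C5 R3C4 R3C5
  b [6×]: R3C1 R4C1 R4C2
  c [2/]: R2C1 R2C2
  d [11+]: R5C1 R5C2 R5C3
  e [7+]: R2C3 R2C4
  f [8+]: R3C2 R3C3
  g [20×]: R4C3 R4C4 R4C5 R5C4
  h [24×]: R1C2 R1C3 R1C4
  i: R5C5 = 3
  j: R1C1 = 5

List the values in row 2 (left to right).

Cage j is given, which forces R1C1 = 5.
I is a freebie; hence R5C5 = 3.
In row 1, 1 can only go at R1C5, so R1C5 = 1.
The only place for 1 in row 3 is R3C1.
Row 2 needs a 1, and only R2C2 is open for it.
The two cells of cage c must have quotient 2, which forces R2C1 = 2.
Column 1 now contains 2; hence R4C1 = 3.
Row 4 already has 3, which forces R4C2 = 2.
Column 1 now contains 2, so R5C1 = 4.
4 is placed in row 5, which forces R5C2 = 5.
Row 5 already has 5; hence R5C3 = 2.
Row 5 already has 2, leaving R5C4 = 1.
Cage h has product 24, so R1C4 = 2.
Column 2 already has 5, which forces R3C2 = 3.
Cage f needs two cells with sum 8, which forces R3C3 = 5.
Row 3 now contains 5; hence R3C4 = 4.
Row 3 now contains 4, which forces R3C5 = 2.
Cage g needs product 20, so R4C3 = 1.
Column 4 already has 4; hence R4C4 = 5.
5 is placed in row 4, so R4C5 = 4.
3 is placed in column 2, which forces R1C2 = 4.
Cage h needs product 24; hence R1C3 = 3.
Cage e needs two cells with sum 7, which forces R2C3 = 4.
Column 4 already has 4; hence R2C4 = 3.
4 is placed in column 5, so R2C5 = 5.
Completed grid: 5 4 3 2 1 / 2 1 4 3 5 / 1 3 5 4 2 / 3 2 1 5 4 / 4 5 2 1 3.

2 1 4 3 5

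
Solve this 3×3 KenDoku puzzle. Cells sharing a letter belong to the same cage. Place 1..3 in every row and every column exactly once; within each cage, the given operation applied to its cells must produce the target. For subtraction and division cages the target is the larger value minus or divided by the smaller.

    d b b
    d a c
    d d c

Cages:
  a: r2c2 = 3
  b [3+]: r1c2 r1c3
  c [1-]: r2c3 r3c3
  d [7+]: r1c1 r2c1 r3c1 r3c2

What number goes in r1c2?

2

Cage a is given, leaving r2c2 = 3.
The 4 cells of cage d must have sum 7; hence r3c2 = 1.
1 is placed in column 2; hence r1c2 = 2.
Cage b needs two cells with sum 3, so r1c3 = 1.
Column 3 now contains 1; hence r2c3 = 2.
Column 3 now contains 2, leaving r3c3 = 3.
Row 1 already has 1, leaving r1c1 = 3.
Row 2 now contains 2, so r2c1 = 1.
3 is placed in row 3; hence r3c1 = 2.
Filled in: 3 2 1 / 1 3 2 / 2 1 3.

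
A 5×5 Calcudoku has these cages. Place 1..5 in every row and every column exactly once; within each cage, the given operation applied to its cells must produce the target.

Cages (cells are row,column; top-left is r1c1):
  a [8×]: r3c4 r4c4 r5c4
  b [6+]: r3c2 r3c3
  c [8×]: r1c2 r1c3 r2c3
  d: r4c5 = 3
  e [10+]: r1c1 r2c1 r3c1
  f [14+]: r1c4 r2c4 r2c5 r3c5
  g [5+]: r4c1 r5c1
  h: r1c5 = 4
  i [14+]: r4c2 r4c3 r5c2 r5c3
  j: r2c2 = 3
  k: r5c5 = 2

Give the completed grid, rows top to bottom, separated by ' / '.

Cage h is a single given cell, which forces r1c5 = 4.
Cage j is a single given cell, so r2c2 = 3.
Cage d is a single given cell; hence r4c5 = 3.
Cage k is given, leaving r5c5 = 2.
Cage f has sum 14, so r1c4 = 3.
The 3 cells of cage c must have product 8, which forces r2c3 = 4.
Cage f needs sum 14, so r2c4 = 5.
Cage f has sum 14, so r2c5 = 1.
The 4 cells of cage f must have sum 14, leaving r3c5 = 5.
Cage e needs sum 10, which forces r1c1 = 5.
Row 2 now contains 1, leaving r2c1 = 2.
The 3 cells of cage e must have sum 10, which forces r3c1 = 3.
The two cells of cage b must have sum 6; hence r3c2 = 4.
The two cells of cage b must have sum 6, leaving r3c3 = 2.
Row 3 already has 2, so r3c4 = 1.
Column 3 already has 2, which forces r4c3 = 5.
Column 2 now contains 4, which forces r5c2 = 5.
The 4 cells of cage i must have sum 14; hence r5c3 = 3.
1 is placed in column 4, which forces r5c4 = 4.
Cage c has product 8, so r1c2 = 2.
Column 3 already has 2, which forces r1c3 = 1.
The two cells of cage g must have sum 5; hence r4c1 = 4.
Cage i needs sum 14; hence r4c2 = 1.
4 is placed in column 4, which forces r4c4 = 2.
4 is placed in row 5, which forces r5c1 = 1.

5 2 1 3 4 / 2 3 4 5 1 / 3 4 2 1 5 / 4 1 5 2 3 / 1 5 3 4 2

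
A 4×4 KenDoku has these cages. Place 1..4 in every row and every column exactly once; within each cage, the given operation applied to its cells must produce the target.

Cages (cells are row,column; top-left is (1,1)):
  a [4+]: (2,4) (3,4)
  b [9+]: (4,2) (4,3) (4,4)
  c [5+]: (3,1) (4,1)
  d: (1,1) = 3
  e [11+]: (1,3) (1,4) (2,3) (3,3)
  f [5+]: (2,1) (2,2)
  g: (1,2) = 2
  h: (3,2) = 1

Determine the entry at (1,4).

Cage d is a single given cell; hence (1,1) = 3.
Cage g is a single given cell, leaving (1,2) = 2.
Row 1 already has 2, leaving (1,4) = 4.
Cage h is given, leaving (3,2) = 1.
1 is placed in row 3, leaving (3,4) = 3.
3 is placed in column 4, so (4,4) = 2.
Row 1 already has 4, leaving (1,3) = 1.
3 is placed in column 4, so (2,4) = 1.
Cage c's pair has sum 5; hence (3,1) = 4.
4 is placed in row 3, so (3,3) = 2.
Cage c needs two cells with sum 5; hence (4,1) = 1.
1 is placed in row 2; hence (2,1) = 2.
The two cells of cage f must have sum 5; hence (2,2) = 3.
2 is placed in column 3, which forces (2,3) = 4.
Column 2 now contains 3, leaving (4,2) = 4.
4 is placed in column 3, which forces (4,3) = 3.
The full grid is 3 2 1 4 / 2 3 4 1 / 4 1 2 3 / 1 4 3 2.

4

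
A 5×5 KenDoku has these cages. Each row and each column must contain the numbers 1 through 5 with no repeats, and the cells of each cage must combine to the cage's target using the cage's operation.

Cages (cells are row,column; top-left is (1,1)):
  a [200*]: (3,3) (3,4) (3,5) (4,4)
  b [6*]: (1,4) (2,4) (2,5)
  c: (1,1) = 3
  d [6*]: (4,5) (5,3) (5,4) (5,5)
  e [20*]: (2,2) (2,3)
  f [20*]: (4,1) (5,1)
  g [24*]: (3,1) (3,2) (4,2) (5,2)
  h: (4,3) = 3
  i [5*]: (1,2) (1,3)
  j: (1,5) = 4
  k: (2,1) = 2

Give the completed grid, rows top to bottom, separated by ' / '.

C is a freebie; hence (1,1) = 3.
J is a freebie, which forces (1,5) = 4.
K is a freebie, which forces (2,1) = 2.
H is a freebie, which forces (4,3) = 3.
Cage a has product 200; hence (4,4) = 5.
Cage d needs product 6, leaving (4,5) = 1.
Cage b has product 6, leaving (1,4) = 2.
The 3 cells of cage b must have product 6, which forces (2,4) = 1.
Column 5 now contains 1, leaving (2,5) = 3.
Column 4 already has 2, which forces (3,4) = 4.
5 is placed in row 4; hence (4,1) = 4.
4 is placed in row 4, so (4,2) = 2.
The two cells of cage f must have product 20; hence (5,1) = 5.
Column 4 already has 1, so (5,4) = 3.
Column 5 now contains 3, leaving (5,5) = 2.
4 is placed in row 3, which forces (3,1) = 1.
The 4 cells of cage g must have product 24, which forces (3,2) = 3.
The 4 cells of cage a must have product 200, so (3,3) = 2.
Column 5 now contains 2, leaving (3,5) = 5.
The 4 cells of cage g must have product 24, which forces (5,2) = 4.
Row 5 now contains 2, which forces (5,3) = 1.
Cage i needs two cells with product 5, so (1,2) = 1.
1 is placed in column 3; hence (1,3) = 5.
Column 2 already has 4, leaving (2,2) = 5.
Cage e needs two cells with product 20, so (2,3) = 4.

3 1 5 2 4 / 2 5 4 1 3 / 1 3 2 4 5 / 4 2 3 5 1 / 5 4 1 3 2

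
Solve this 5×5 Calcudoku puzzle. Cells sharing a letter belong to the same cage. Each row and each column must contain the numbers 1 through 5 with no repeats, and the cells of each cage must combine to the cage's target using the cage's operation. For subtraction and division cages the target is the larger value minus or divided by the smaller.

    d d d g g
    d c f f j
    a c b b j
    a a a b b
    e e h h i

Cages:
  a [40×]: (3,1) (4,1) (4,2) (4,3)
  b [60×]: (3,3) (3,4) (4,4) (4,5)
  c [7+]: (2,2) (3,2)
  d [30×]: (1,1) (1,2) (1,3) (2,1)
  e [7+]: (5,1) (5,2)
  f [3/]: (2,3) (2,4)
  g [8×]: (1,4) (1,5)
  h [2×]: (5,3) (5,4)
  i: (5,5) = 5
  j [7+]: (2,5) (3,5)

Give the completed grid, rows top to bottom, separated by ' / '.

3 1 5 4 2 / 2 5 3 1 4 / 1 2 4 5 3 / 5 4 2 3 1 / 4 3 1 2 5

I is a freebie, which forces (5,5) = 5.
Column 5 needs a 1, and only (4,5) is open for it.
Cage a needs product 40, so (3,1) = 1.
The only place for 2 in row 3 is (3,2).
Cage c's pair has sum 7, so (2,2) = 5.
Column 2 now contains 5, leaving (4,2) = 4.
4 is placed in column 2, which forces (5,2) = 3.
Column 2 already has 3, so (1,2) = 1.
Row 5 now contains 3, which forces (5,1) = 4.
Row 2 needs a 2, and only (2,1) is open for it.
Column 1 now contains 2; hence (4,1) = 5.
Cage a needs product 40, leaving (4,3) = 2.
Row 4 now contains 5, leaving (4,4) = 3.
Column 3 already has 2, so (5,3) = 1.
Row 5 now contains 1, which forces (5,4) = 2.
Column 1 now contains 5; hence (1,1) = 3.
The 4 cells of cage d must have product 30, which forces (1,3) = 5.
2 is placed in column 4, leaving (1,4) = 4.
Cage g needs two cells with product 8, leaving (1,5) = 2.
1 is placed in column 3, leaving (2,3) = 3.
3 is placed in column 4, so (2,4) = 1.
3 is placed in row 2, leaving (2,5) = 4.
Column 3 already has 5; hence (3,3) = 4.
Column 4 already has 4, so (3,4) = 5.
Column 5 now contains 4; hence (3,5) = 3.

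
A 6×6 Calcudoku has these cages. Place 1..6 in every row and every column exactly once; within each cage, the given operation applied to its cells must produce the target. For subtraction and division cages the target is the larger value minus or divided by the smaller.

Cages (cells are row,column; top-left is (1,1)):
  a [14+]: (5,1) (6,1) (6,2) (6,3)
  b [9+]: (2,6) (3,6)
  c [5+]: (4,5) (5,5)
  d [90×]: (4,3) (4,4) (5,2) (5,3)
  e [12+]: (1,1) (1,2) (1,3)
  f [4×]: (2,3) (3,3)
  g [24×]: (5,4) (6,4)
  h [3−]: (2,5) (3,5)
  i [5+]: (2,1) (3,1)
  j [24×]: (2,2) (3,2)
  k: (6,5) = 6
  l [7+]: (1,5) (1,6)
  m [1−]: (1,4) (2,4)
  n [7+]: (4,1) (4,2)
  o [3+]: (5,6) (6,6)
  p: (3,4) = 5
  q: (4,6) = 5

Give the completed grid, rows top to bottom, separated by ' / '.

1 5 6 2 3 4 / 2 6 4 1 5 3 / 3 4 1 5 2 6 / 6 1 2 3 4 5 / 4 3 5 6 1 2 / 5 2 3 4 6 1

P is a freebie, which forces (3,4) = 5.
Q is a freebie; hence (4,6) = 5.
Cage k is given, so (6,5) = 6.
The two cells of cage g must have product 24, leaving (5,4) = 6.
Row 6 already has 6, so (6,4) = 4.
The only place for 5 in row 2 is (2,5).
Cage h needs two cells with difference 3, which forces (3,5) = 2.
The only place for 2 in row 5 is (5,6).
2 is placed in column 6; hence (6,6) = 1.
Cage a has sum 14, so (5,1) = 4.
Row 5 now contains 4, so (5,5) = 1.
Cage i needs two cells with sum 5; hence (2,1) = 2.
Cage i needs two cells with sum 5, so (3,1) = 3.
3 is placed in row 3; hence (3,6) = 6.
Column 5 already has 1, leaving (4,5) = 4.
3 is placed in column 1, which forces (6,1) = 5.
Cage m needs two cells with difference 1; hence (1,4) = 2.
Column 5 now contains 4, leaving (1,5) = 3.
The two cells of cage l must have sum 7, which forces (1,6) = 4.
Cage j needs two cells with product 24, which forces (2,2) = 6.
Column 6 now contains 6; hence (2,6) = 3.
Row 3 already has 6, leaving (3,2) = 4.
Row 3 now contains 4, leaving (3,3) = 1.
6 is placed in column 2, so (4,2) = 1.
Row 4 already has 1; hence (4,4) = 3.
Cage e has sum 12, which forces (1,1) = 1.
Column 2 already has 1, so (1,2) = 5.
The 3 cells of cage e must have sum 12, so (1,3) = 6.
Column 3 now contains 1, so (2,3) = 4.
3 is placed in row 2; hence (2,4) = 1.
Row 4 already has 1, leaving (4,1) = 6.
Cage d has product 90, so (4,3) = 2.
Column 2 now contains 5, leaving (5,2) = 3.
Row 5 already has 3, leaving (5,3) = 5.
Column 2 now contains 3, so (6,2) = 2.
Column 3 now contains 2, leaving (6,3) = 3.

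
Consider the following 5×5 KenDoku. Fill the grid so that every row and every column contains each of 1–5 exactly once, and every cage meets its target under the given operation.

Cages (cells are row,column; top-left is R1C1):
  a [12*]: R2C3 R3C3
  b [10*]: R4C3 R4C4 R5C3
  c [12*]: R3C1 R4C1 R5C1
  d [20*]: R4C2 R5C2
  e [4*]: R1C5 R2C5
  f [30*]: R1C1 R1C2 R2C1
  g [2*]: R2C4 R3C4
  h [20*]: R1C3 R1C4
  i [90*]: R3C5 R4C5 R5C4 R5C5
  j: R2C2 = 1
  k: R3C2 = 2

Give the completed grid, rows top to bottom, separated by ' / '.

J is a freebie, leaving R2C2 = 1.
Row 2 already has 1; hence R2C4 = 2.
Row 2 already has 1; hence R2C5 = 4.
Cage k is a single given cell, so R3C2 = 2.
2 is placed in column 4, leaving R3C4 = 1.
Column 4 now contains 1, which forces R4C4 = 5.
Cage i needs product 90, leaving R5C4 = 3.
The 3 cells of cage f must have product 30; hence R1C1 = 2.
Cage h needs two cells with product 20; hence R1C3 = 5.
Column 4 now contains 5, which forces R1C4 = 4.
Column 5 now contains 4, so R1C5 = 1.
Row 2 now contains 4, which forces R2C3 = 3.
The two cells of cage a must have product 12, so R3C3 = 4.
Row 4 already has 5, which forces R4C2 = 4.
Cage d's pair has product 20, which forces R5C2 = 5.
5 is placed in row 5, which forces R5C5 = 2.
5 is placed in row 1, so R1C2 = 3.
Row 2 already has 3, which forces R2C1 = 5.
4 is placed in row 3; hence R3C1 = 3.
Cage i needs product 90, so R3C5 = 5.
The 3 cells of cage c must have product 12; hence R4C1 = 1.
The 3 cells of cage b must have product 10, which forces R4C3 = 2.
Column 5 already has 2, which forces R4C5 = 3.
The 3 cells of cage c must have product 12, so R5C1 = 4.
2 is placed in row 5, leaving R5C3 = 1.

2 3 5 4 1 / 5 1 3 2 4 / 3 2 4 1 5 / 1 4 2 5 3 / 4 5 1 3 2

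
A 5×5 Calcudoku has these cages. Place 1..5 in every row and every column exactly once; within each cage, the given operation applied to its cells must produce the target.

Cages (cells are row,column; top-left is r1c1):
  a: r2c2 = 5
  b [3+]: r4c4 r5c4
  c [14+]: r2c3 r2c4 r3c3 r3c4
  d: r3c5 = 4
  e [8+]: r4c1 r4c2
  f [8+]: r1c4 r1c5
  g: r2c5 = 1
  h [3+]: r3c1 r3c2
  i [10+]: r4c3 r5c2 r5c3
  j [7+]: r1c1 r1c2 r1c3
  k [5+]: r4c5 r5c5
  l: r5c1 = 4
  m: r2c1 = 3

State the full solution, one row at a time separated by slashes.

2 4 1 3 5 / 3 5 2 4 1 / 1 2 3 5 4 / 5 3 4 1 2 / 4 1 5 2 3

Cage m is a single given cell, so r2c1 = 3.
Cage a is a single given cell; hence r2c2 = 5.
Cage g is a single given cell, so r2c5 = 1.
Cage d is given, leaving r3c5 = 4.
Column 1 now contains 3, leaving r4c1 = 5.
Column 2 now contains 5, leaving r4c2 = 3.
Row 4 now contains 3, which forces r4c5 = 2.
L is a freebie, which forces r5c1 = 4.
Column 5 now contains 2, leaving r5c5 = 3.
Cage f needs two cells with sum 8, so r1c4 = 3.
3 is placed in column 5, leaving r1c5 = 5.
3 is placed in column 4; hence r3c4 = 5.
The 3 cells of cage i must have sum 10, which forces r4c3 = 4.
Row 4 already has 2, so r4c4 = 1.
The 3 cells of cage i must have sum 10, leaving r5c2 = 1.
Cage i has sum 10, so r5c3 = 5.
Cage b's pair has sum 3, which forces r5c4 = 2.
The 3 cells of cage j must have sum 7, leaving r1c2 = 4.
Column 3 already has 4, leaving r2c3 = 2.
Column 4 now contains 2; hence r2c4 = 4.
The two cells of cage h must have sum 3, so r3c1 = 1.
1 is placed in column 2; hence r3c2 = 2.
Row 3 now contains 5, which forces r3c3 = 3.
1 is placed in column 1, which forces r1c1 = 2.
Column 3 now contains 2, so r1c3 = 1.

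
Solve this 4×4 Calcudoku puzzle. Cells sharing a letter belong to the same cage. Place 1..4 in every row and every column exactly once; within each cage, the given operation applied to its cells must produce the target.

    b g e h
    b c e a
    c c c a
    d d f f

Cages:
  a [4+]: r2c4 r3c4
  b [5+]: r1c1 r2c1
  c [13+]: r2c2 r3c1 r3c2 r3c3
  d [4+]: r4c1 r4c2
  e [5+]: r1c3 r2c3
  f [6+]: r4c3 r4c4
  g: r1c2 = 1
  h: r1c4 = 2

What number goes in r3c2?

Cage g is a single given cell; hence r1c2 = 1.
Cage h is a single given cell, which forces r1c4 = 2.
Cage c has sum 13, so r2c2 = 4.
1 is placed in column 2; hence r4c2 = 3.
Column 4 now contains 2, which forces r4c4 = 4.
Column 2 now contains 3, so r3c2 = 2.
3 is placed in row 4, leaving r4c1 = 1.
4 is placed in row 4; hence r4c3 = 2.
Cage b's pair has sum 5, leaving r1c1 = 3.
Cage e needs two cells with sum 5, which forces r1c3 = 4.
Column 1 already has 1, which forces r2c1 = 2.
Column 3 already has 2, so r2c3 = 1.
1 is placed in row 2; hence r2c4 = 3.
3 is placed in column 1, so r3c1 = 4.
4 is placed in column 3, so r3c3 = 3.
Column 4 now contains 3, so r3c4 = 1.
Completed grid: 3 1 4 2 / 2 4 1 3 / 4 2 3 1 / 1 3 2 4.

2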